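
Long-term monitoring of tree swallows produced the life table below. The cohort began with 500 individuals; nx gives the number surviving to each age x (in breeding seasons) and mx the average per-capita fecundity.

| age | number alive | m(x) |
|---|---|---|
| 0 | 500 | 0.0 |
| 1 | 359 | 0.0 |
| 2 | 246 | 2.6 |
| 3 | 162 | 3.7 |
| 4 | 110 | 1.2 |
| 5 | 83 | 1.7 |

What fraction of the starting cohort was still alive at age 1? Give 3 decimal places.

0.718

l_1 = n_1/n_0 = 359/500 = 0.718 → 0.718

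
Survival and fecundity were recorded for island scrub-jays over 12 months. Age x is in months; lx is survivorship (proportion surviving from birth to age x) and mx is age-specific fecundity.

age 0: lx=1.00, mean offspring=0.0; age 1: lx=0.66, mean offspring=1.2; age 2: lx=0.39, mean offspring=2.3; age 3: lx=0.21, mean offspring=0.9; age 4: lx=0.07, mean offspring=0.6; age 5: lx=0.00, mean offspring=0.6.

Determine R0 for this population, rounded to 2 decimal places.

1.92

lx·mx by age: 0, 0.792, 0.897, 0.189, 0.042, 0
R0 = Σ lx·mx = 1.92 → 1.92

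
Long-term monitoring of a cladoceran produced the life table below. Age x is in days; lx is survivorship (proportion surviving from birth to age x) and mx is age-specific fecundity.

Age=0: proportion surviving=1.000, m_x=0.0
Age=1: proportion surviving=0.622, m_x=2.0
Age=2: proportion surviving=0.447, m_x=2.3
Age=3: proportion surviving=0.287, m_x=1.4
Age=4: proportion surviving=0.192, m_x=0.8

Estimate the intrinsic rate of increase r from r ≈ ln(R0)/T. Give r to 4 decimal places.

R0 = Σ lx·mx = 0 + 1.244 + 1.0281 + 0.4018 + 0.1536 = 2.8275
Σ x·lx·mx = 5.12; T = 5.12/2.8275 = 1.81079…
r ≈ ln(R0)/T = ln(2.8275)/1.81079… = 0.574001… → 0.5740

0.5740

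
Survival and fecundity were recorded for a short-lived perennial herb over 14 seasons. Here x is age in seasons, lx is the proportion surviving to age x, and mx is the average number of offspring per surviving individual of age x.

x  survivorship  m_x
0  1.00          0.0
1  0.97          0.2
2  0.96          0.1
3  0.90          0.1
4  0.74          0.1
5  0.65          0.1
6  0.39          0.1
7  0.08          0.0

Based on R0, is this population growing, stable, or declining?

declining

R0 = Σ lx·mx = 0 + 0.194 + 0.096 + 0.09 + 0.074 + 0.065 + 0.039 + 0 = 0.558
R0 < 1, so the population is declining.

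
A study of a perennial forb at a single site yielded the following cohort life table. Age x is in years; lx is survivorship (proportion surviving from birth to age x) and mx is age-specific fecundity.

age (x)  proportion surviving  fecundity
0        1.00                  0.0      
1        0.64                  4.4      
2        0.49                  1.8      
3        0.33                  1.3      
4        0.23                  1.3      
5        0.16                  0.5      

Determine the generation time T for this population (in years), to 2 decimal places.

lx·mx: 0, 2.816, 0.882, 0.429, 0.299, 0.08 → R0 = 4.506
x·lx·mx: 0, 2.816, 1.764, 1.287, 1.196, 0.4 → Σ = 7.463
T = 7.463 / 4.506 = 1.656236… → 1.66

1.66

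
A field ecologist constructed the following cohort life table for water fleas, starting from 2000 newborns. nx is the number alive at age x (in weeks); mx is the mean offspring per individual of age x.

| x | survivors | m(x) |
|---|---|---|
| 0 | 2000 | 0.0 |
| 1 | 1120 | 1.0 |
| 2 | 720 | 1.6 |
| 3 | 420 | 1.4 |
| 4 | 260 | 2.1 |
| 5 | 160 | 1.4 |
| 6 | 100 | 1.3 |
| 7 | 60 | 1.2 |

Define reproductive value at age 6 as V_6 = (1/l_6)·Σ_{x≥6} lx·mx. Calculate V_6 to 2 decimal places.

2.02

lx = nx/n0 = nx/2000: 1, 0.56, 0.36, 0.21, 0.13, 0.08, 0.05, 0.03
lx·mx for x ≥ 6: 0.065, 0.036 → sum = 0.101
V_6 = 0.101 / l_6 = 0.101 / 0.05 = 2.02 → 2.02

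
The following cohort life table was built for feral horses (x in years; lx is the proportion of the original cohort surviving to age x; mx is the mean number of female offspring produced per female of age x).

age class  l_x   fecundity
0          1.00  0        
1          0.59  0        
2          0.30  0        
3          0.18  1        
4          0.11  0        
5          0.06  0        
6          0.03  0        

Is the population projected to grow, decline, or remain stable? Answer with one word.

declining

R0 = Σ lx·mx = 0 + 0 + 0 + 0.18 + 0 + 0 + 0 = 0.18
R0 < 1, so the population is declining.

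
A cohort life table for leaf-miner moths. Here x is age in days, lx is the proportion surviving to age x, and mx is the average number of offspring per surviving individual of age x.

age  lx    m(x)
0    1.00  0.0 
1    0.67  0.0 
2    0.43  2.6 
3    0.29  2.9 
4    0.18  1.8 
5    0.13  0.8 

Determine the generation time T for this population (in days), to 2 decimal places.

2.75

lx·mx: 0, 0, 1.118, 0.841, 0.324, 0.104 → R0 = 2.387
x·lx·mx: 0, 0, 2.236, 2.523, 1.296, 0.52 → Σ = 6.575
T = 6.575 / 2.387 = 2.754504… → 2.75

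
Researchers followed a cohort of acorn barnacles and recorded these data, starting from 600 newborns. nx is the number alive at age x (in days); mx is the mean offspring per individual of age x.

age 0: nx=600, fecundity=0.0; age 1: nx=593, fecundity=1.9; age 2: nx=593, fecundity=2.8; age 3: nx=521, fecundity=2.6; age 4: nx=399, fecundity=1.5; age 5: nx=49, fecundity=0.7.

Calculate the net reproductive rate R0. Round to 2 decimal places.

7.96

lx = nx/n0 = nx/600: 1, 0.98833…, 0.98833…, 0.86833…, 0.665, 0.08167…
lx·mx by age: 0, 1.877833…, 2.767333…, 2.257667…, 0.9975, 0.057167…
R0 = Σ lx·mx = 7.9575… → 7.96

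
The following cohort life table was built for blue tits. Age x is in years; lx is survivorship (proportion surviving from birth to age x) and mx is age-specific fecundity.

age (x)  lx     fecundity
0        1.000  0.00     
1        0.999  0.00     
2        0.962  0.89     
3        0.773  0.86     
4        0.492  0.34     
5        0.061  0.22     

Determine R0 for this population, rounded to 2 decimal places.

1.70

lx·mx by age: 0, 0, 0.85618, 0.66478, 0.16728, 0.01342
R0 = Σ lx·mx = 1.70166 → 1.70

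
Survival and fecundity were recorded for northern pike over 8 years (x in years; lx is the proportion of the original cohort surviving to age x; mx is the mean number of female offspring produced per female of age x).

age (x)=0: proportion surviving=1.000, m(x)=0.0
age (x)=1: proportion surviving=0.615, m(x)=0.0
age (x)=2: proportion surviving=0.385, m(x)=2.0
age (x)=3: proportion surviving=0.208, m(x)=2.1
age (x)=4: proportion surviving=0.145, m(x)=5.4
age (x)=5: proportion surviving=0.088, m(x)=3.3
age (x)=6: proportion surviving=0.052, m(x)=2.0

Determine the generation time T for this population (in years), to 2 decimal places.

3.38

lx·mx: 0, 0, 0.77, 0.4368, 0.783, 0.2904, 0.104 → R0 = 2.3842
x·lx·mx: 0, 0, 1.54, 1.3104, 3.132, 1.452, 0.624 → Σ = 8.0584
T = 8.0584 / 2.3842 = 3.379918… → 3.38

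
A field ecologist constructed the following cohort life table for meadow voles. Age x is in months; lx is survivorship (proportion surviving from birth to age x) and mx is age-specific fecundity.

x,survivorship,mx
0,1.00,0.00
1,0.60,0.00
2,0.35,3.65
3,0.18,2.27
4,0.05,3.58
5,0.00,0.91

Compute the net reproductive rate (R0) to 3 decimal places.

1.865

lx·mx by age: 0, 0, 1.2775, 0.4086, 0.179, 0
R0 = Σ lx·mx = 1.8651 → 1.865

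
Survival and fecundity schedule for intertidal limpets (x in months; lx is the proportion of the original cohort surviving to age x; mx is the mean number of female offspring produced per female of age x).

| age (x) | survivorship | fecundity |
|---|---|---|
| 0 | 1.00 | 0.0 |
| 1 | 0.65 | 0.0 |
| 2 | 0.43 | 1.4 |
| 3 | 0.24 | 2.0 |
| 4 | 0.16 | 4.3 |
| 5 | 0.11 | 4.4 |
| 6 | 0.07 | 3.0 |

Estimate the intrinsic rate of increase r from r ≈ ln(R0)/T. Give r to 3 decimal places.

0.245

R0 = Σ lx·mx = 0 + 0 + 0.602 + 0.48 + 0.688 + 0.484 + 0.21 = 2.464
Σ x·lx·mx = 9.076; T = 9.076/2.464 = 3.68344…
r ≈ ln(R0)/T = ln(2.464)/3.68344… = 0.24482… → 0.245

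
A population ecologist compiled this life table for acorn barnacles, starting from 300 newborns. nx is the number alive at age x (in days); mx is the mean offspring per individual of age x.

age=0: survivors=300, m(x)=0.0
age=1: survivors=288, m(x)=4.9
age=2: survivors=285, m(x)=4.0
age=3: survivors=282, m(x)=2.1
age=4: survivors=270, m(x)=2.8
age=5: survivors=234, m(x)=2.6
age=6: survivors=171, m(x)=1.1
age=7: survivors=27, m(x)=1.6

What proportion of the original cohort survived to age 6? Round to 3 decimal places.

l_6 = n_6/n_0 = 171/300 = 0.57 → 0.570

0.570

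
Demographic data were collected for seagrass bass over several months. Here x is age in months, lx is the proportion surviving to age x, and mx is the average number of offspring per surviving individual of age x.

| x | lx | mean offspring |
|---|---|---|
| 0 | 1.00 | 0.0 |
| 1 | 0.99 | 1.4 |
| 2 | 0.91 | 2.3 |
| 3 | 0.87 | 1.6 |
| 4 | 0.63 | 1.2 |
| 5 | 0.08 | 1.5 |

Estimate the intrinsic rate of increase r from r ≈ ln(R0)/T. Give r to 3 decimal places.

R0 = Σ lx·mx = 0 + 1.386 + 2.093 + 1.392 + 0.756 + 0.12 = 5.747
Σ x·lx·mx = 13.372; T = 13.372/5.747 = 2.32678…
r ≈ ln(R0)/T = ln(5.747)/2.32678… = 0.75154… → 0.752

0.752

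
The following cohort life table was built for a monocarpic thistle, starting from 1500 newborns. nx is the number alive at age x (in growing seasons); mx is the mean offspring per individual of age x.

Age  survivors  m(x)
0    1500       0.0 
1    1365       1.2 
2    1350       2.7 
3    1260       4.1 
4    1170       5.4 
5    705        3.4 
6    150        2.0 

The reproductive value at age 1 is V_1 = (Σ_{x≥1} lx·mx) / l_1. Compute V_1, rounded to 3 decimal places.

14.259

lx = nx/n0 = nx/1500: 1, 0.91, 0.9, 0.84, 0.78, 0.47, 0.1
lx·mx for x ≥ 1: 1.092, 2.43, 3.444, 4.212, 1.598, 0.2 → sum = 12.976
V_1 = 12.976 / l_1 = 12.976 / 0.91 = 14.259341… → 14.259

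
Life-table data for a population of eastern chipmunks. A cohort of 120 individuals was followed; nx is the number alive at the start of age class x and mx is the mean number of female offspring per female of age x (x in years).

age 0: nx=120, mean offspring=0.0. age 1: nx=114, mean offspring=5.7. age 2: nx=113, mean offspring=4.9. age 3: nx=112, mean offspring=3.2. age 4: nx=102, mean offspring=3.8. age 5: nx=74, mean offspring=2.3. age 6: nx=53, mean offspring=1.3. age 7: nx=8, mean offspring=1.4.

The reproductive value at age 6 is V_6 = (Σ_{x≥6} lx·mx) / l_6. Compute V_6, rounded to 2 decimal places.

lx = nx/n0 = nx/120: 1, 0.95, 0.94167…, 0.93333…, 0.85, 0.61667…, 0.44167…, 0.06667…
lx·mx for x ≥ 6: 0.574167…, 0.093333… → sum = 0.6675…
V_6 = 0.6675… / l_6 = 0.6675… / 0.441667… = 1.511321… → 1.51

1.51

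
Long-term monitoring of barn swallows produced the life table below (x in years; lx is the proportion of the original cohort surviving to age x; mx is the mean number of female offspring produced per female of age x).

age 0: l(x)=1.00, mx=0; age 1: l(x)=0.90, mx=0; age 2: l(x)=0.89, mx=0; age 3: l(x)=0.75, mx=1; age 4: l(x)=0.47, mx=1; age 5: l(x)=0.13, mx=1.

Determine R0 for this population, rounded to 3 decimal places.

1.350

lx·mx by age: 0, 0, 0, 0.75, 0.47, 0.13
R0 = Σ lx·mx = 1.35 → 1.350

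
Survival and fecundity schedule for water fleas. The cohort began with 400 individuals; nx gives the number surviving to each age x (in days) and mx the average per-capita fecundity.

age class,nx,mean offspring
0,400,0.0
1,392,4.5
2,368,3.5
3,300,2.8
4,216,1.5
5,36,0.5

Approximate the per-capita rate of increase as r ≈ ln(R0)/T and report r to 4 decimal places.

lx = nx/n0 = nx/400: 1, 0.98, 0.92, 0.75, 0.54, 0.09
R0 = Σ lx·mx = 0 + 4.41 + 3.22 + 2.1 + 0.81 + 0.045 = 10.585
Σ x·lx·mx = 20.615; T = 20.615/10.585 = 1.94757…
r ≈ ln(R0)/T = ln(10.585)/1.94757… = 1.21148… → 1.2115

1.2115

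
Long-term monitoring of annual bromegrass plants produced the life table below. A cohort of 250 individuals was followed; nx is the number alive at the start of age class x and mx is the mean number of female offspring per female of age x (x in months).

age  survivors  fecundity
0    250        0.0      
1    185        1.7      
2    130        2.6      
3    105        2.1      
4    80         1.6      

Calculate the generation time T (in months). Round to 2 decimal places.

2.16

lx = nx/n0 = nx/250: 1, 0.74, 0.52, 0.42, 0.32
lx·mx: 0, 1.258, 1.352, 0.882, 0.512 → R0 = 4.004
x·lx·mx: 0, 1.258, 2.704, 2.646, 2.048 → Σ = 8.656
T = 8.656 / 4.004 = 2.161838… → 2.16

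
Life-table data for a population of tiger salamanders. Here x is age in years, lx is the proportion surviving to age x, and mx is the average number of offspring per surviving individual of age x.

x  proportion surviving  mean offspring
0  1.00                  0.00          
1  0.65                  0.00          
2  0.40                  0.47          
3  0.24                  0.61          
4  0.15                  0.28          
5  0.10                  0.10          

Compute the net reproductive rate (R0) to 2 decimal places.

0.39

lx·mx by age: 0, 0, 0.188, 0.1464, 0.042, 0.01
R0 = Σ lx·mx = 0.3864 → 0.39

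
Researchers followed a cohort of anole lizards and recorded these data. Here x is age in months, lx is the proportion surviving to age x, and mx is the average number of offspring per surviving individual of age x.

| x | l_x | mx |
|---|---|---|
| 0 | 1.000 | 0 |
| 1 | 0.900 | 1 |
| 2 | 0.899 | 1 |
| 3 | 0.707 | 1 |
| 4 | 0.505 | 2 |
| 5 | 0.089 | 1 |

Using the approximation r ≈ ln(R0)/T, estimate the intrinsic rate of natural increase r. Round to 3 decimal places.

R0 = Σ lx·mx = 0 + 0.9 + 0.899 + 0.707 + 1.01 + 0.089 = 3.605
Σ x·lx·mx = 9.304; T = 9.304/3.605 = 2.58086…
r ≈ ln(R0)/T = ln(3.605)/2.58086… = 0.49686… → 0.497

0.497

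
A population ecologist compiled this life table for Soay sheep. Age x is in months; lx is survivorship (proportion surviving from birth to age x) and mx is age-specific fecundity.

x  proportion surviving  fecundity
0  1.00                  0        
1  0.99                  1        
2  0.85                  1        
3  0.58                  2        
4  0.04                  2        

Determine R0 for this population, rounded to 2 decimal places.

3.08

lx·mx by age: 0, 0.99, 0.85, 1.16, 0.08
R0 = Σ lx·mx = 3.08 → 3.08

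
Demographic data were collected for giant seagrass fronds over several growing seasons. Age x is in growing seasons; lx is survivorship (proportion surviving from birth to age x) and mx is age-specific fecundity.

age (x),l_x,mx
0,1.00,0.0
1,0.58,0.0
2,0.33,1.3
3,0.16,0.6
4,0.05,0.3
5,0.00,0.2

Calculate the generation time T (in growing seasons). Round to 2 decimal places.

lx·mx: 0, 0, 0.429, 0.096, 0.015, 0 → R0 = 0.54
x·lx·mx: 0, 0, 0.858, 0.288, 0.06, 0 → Σ = 1.206
T = 1.206 / 0.54 = 2.233333… → 2.23

2.23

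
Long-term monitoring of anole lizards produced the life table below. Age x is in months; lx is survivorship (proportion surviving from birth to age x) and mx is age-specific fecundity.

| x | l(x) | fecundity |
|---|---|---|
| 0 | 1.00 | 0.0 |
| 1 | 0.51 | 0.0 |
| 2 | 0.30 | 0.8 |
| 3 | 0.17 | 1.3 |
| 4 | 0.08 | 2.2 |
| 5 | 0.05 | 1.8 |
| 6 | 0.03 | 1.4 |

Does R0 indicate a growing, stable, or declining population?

R0 = Σ lx·mx = 0 + 0 + 0.24 + 0.221 + 0.176 + 0.09 + 0.042 = 0.769
R0 < 1, so the population is declining.

declining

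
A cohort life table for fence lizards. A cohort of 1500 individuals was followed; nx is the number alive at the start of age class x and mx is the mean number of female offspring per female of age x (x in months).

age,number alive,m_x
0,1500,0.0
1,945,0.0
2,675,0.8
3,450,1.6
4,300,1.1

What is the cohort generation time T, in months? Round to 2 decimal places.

2.87

lx = nx/n0 = nx/1500: 1, 0.63, 0.45, 0.3, 0.2
lx·mx: 0, 0, 0.36, 0.48, 0.22 → R0 = 1.06
x·lx·mx: 0, 0, 0.72, 1.44, 0.88 → Σ = 3.04
T = 3.04 / 1.06 = 2.867925… → 2.87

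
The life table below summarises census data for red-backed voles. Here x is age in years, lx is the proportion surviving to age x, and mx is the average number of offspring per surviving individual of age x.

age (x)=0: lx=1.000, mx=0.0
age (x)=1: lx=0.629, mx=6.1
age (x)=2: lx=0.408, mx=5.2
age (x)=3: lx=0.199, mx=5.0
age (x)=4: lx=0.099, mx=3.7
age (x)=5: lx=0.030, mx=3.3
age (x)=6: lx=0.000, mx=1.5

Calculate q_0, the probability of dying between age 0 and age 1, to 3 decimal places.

0.371

q_0 = (l_0 − l_1) / l_0 = (1 − 0.629) / 1
     = 0.371 / 1 = 0.371 → 0.371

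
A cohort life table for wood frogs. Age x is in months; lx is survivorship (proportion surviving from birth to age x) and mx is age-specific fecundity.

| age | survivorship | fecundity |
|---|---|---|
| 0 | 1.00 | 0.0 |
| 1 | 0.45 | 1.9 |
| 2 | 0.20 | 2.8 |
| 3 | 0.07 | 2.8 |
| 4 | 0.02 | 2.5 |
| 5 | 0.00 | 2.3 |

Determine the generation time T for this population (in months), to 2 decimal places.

lx·mx: 0, 0.855, 0.56, 0.196, 0.05, 0 → R0 = 1.661
x·lx·mx: 0, 0.855, 1.12, 0.588, 0.2, 0 → Σ = 2.763
T = 2.763 / 1.661 = 1.663456… → 1.66

1.66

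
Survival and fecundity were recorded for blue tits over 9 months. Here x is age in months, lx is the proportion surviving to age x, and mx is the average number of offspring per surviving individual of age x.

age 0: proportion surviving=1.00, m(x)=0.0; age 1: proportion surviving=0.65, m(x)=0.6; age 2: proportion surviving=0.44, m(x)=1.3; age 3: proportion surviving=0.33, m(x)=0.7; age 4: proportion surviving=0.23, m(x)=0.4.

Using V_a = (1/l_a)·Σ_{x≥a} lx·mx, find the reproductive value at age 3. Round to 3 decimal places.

0.979

lx·mx for x ≥ 3: 0.231, 0.092 → sum = 0.323
V_3 = 0.323 / l_3 = 0.323 / 0.33 = 0.978788… → 0.979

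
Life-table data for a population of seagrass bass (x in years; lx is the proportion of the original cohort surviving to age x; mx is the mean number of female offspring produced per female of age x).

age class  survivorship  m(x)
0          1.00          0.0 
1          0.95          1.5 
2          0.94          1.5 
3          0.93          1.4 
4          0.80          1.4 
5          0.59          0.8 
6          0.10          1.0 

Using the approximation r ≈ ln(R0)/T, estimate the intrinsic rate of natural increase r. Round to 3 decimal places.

R0 = Σ lx·mx = 0 + 1.425 + 1.41 + 1.302 + 1.12 + 0.472 + 0.1 = 5.829
Σ x·lx·mx = 15.591; T = 15.591/5.829 = 2.67473…
r ≈ ln(R0)/T = ln(5.829)/2.67473… = 0.65907… → 0.659

0.659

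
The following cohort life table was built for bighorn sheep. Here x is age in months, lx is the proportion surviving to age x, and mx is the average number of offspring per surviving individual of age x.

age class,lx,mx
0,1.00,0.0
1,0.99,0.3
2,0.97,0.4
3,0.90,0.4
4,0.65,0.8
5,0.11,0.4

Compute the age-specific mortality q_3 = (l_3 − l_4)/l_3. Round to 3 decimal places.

0.278

q_3 = (l_3 − l_4) / l_3 = (0.9 − 0.65) / 0.9
     = 0.25 / 0.9 = 0.277778… → 0.278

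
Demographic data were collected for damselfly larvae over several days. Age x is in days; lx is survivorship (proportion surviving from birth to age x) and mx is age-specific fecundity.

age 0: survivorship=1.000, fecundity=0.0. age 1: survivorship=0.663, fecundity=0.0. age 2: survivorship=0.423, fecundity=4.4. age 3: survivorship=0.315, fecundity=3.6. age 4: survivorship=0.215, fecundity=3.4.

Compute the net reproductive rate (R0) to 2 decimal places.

lx·mx by age: 0, 0, 1.8612, 1.134, 0.731
R0 = Σ lx·mx = 3.7262 → 3.73

3.73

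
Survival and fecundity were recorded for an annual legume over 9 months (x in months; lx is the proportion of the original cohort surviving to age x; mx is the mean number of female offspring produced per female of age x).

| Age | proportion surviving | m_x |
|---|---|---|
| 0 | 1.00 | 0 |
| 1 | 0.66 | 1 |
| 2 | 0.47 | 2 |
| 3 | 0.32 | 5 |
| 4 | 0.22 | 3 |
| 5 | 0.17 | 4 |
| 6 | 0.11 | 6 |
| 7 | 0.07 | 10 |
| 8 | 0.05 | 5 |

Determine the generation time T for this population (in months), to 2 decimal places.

lx·mx: 0, 0.66, 0.94, 1.6, 0.66, 0.68, 0.66, 0.7, 0.25 → R0 = 6.15
x·lx·mx: 0, 0.66, 1.88, 4.8, 2.64, 3.4, 3.96, 4.9, 2 → Σ = 24.24
T = 24.24 / 6.15 = 3.941463… → 3.94

3.94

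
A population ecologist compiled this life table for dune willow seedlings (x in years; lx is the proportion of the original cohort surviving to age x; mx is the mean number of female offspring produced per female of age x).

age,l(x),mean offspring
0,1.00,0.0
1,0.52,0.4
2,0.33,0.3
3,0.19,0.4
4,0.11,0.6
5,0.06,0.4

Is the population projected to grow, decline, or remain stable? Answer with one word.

R0 = Σ lx·mx = 0 + 0.208 + 0.099 + 0.076 + 0.066 + 0.024 = 0.473
R0 < 1, so the population is declining.

declining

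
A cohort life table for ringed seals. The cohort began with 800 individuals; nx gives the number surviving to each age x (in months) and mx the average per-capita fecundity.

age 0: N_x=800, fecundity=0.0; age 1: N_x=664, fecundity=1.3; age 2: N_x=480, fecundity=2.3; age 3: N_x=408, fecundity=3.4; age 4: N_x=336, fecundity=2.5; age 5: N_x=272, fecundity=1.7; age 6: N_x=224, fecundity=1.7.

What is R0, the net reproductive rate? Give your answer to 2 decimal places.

lx = nx/n0 = nx/800: 1, 0.83, 0.6, 0.51, 0.42, 0.34, 0.28
lx·mx by age: 0, 1.079, 1.38, 1.734, 1.05, 0.578, 0.476
R0 = Σ lx·mx = 6.297 → 6.30

6.30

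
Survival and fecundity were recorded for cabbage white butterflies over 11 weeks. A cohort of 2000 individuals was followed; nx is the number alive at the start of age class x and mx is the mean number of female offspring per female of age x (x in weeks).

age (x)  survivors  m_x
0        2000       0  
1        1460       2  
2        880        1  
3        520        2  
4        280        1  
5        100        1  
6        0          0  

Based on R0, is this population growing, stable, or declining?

growing

lx = nx/n0 = nx/2000: 1, 0.73, 0.44, 0.26, 0.14, 0.05, 0
R0 = Σ lx·mx = 0 + 1.46 + 0.44 + 0.52 + 0.14 + 0.05 + 0 = 2.61
R0 > 1, so the population is growing.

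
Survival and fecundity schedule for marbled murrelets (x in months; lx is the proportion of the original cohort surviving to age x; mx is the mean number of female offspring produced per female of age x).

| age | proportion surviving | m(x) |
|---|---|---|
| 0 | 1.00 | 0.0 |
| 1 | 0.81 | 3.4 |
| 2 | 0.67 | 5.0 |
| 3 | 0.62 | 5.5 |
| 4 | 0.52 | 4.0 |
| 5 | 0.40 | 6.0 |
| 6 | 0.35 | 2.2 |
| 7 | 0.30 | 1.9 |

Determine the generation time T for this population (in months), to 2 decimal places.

3.17

lx·mx: 0, 2.754, 3.35, 3.41, 2.08, 2.4, 0.77, 0.57 → R0 = 15.334
x·lx·mx: 0, 2.754, 6.7, 10.23, 8.32, 12, 4.62, 3.99 → Σ = 48.614
T = 48.614 / 15.334 = 3.17034… → 3.17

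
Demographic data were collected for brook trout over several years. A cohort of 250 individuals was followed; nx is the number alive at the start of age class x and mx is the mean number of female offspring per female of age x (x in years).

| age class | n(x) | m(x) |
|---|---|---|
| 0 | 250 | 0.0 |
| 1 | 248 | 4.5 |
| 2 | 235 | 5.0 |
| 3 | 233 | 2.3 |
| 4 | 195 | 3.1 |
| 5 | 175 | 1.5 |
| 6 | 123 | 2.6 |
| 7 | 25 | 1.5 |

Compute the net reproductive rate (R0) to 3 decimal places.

16.205

lx = nx/n0 = nx/250: 1, 0.992, 0.94, 0.932, 0.78, 0.7, 0.492, 0.1
lx·mx by age: 0, 4.464, 4.7, 2.1436, 2.418, 1.05, 1.2792, 0.15
R0 = Σ lx·mx = 16.2048 → 16.205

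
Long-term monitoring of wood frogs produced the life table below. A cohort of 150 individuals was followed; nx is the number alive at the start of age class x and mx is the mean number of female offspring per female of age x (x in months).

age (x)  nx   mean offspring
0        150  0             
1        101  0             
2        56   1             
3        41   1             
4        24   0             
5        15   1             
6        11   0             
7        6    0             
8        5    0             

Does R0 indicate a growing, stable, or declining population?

declining

lx = nx/n0 = nx/150: 1, 0.67333…, 0.37333…, 0.27333…, 0.16, 0.1, 0.07333…, 0.04, 0.03333…
R0 = Σ lx·mx = 0 + 0 + 0.373333… + 0.273333… + 0 + 0.1 + 0 + 0 + 0 = 0.746667…
R0 < 1, so the population is declining.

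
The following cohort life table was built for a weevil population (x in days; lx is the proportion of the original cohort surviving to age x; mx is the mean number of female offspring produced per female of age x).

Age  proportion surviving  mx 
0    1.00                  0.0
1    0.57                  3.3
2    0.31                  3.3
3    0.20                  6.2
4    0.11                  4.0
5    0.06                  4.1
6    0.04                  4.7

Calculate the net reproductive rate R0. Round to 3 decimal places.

5.018

lx·mx by age: 0, 1.881, 1.023, 1.24, 0.44, 0.246, 0.188
R0 = Σ lx·mx = 5.018 → 5.018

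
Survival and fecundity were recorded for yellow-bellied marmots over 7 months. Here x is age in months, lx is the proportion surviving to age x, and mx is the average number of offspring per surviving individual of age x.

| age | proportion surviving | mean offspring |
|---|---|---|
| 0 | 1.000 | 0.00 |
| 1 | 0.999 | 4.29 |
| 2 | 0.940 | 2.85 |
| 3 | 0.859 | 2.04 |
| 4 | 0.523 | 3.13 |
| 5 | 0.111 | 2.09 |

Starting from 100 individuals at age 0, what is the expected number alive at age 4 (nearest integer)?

Expected survivors = N0 · l_4 = 100 × 0.523 = 52.3 → 52

52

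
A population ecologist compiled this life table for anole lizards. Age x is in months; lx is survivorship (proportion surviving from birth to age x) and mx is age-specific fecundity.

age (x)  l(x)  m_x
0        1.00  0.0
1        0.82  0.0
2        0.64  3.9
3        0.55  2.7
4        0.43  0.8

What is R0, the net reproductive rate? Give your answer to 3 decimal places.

lx·mx by age: 0, 0, 2.496, 1.485, 0.344
R0 = Σ lx·mx = 4.325 → 4.325

4.325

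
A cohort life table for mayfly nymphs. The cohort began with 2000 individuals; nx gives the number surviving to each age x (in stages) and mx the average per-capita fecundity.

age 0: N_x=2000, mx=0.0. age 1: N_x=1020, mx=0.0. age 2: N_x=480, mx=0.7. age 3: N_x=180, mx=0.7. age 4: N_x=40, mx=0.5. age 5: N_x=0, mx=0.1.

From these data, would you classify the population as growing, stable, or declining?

lx = nx/n0 = nx/2000: 1, 0.51, 0.24, 0.09, 0.02, 0
R0 = Σ lx·mx = 0 + 0 + 0.168 + 0.063 + 0.01 + 0 = 0.241
R0 < 1, so the population is declining.

declining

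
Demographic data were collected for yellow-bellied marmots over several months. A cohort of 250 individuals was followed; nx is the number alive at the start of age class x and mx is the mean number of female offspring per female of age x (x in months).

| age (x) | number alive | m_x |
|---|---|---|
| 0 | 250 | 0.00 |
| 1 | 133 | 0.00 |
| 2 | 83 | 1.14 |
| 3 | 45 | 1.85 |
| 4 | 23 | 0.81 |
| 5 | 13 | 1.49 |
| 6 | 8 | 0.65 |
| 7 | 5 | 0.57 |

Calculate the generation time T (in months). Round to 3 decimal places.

2.954

lx = nx/n0 = nx/250: 1, 0.532, 0.332, 0.18, 0.092, 0.052, 0.032, 0.02
lx·mx: 0, 0, 0.37848, 0.333, 0.07452, 0.07748, 0.0208, 0.0114 → R0 = 0.89568
x·lx·mx: 0, 0, 0.75696, 0.999, 0.29808, 0.3874, 0.1248, 0.0798 → Σ = 2.64604
T = 2.64604 / 0.89568 = 2.954225… → 2.954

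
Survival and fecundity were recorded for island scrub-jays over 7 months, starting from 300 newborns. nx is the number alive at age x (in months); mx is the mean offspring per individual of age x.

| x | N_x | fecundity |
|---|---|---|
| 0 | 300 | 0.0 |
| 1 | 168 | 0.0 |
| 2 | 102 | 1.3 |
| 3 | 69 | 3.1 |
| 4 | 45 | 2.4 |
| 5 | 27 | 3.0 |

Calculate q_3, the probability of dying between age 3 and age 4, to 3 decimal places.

lx = nx/n0 = nx/300: 1, 0.56, 0.34, 0.23, 0.15, 0.09
q_3 = (l_3 − l_4) / l_3 = (0.23 − 0.15) / 0.23
     = 0.08 / 0.23 = 0.347826… → 0.348

0.348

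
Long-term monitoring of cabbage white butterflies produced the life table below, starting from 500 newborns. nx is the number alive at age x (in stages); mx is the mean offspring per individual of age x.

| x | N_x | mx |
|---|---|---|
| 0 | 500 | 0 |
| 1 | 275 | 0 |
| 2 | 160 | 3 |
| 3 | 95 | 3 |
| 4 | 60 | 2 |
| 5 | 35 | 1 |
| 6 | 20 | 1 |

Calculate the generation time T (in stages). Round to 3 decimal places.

2.755

lx = nx/n0 = nx/500: 1, 0.55, 0.32, 0.19, 0.12, 0.07, 0.04
lx·mx: 0, 0, 0.96, 0.57, 0.24, 0.07, 0.04 → R0 = 1.88
x·lx·mx: 0, 0, 1.92, 1.71, 0.96, 0.35, 0.24 → Σ = 5.18
T = 5.18 / 1.88 = 2.755319… → 2.755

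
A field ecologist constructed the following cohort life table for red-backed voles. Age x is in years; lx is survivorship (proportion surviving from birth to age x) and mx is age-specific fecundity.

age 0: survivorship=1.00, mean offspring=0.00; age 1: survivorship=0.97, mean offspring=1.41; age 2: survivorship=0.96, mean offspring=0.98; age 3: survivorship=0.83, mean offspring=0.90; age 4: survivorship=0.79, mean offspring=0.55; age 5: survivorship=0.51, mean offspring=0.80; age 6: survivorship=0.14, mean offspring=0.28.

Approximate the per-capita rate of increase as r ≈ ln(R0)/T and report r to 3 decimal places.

R0 = Σ lx·mx = 0 + 1.3677 + 0.9408 + 0.747 + 0.4345 + 0.408 + 0.0392 = 3.9372
Σ x·lx·mx = 9.5035; T = 9.5035/3.9372 = 2.41377…
r ≈ ln(R0)/T = ln(3.9372)/2.41377… = 0.56777… → 0.568

0.568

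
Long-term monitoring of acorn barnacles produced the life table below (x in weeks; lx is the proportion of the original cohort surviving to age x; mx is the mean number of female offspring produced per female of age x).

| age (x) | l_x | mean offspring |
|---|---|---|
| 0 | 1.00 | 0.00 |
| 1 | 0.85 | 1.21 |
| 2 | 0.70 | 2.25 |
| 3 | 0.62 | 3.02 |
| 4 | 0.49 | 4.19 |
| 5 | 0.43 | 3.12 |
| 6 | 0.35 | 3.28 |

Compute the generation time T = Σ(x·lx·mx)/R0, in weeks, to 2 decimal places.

lx·mx: 0, 1.0285, 1.575, 1.8724, 2.0531, 1.3416, 1.148 → R0 = 9.0186
x·lx·mx: 0, 1.0285, 3.15, 5.6172, 8.2124, 6.708, 6.888 → Σ = 31.6041
T = 31.6041 / 9.0186 = 3.504324… → 3.50

3.50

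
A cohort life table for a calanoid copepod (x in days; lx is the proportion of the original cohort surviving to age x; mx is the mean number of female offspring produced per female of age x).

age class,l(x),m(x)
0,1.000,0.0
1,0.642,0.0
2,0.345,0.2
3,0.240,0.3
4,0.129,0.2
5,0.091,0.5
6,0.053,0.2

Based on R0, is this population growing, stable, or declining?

declining

R0 = Σ lx·mx = 0 + 0 + 0.069 + 0.072 + 0.0258 + 0.0455 + 0.0106 = 0.2229
R0 < 1, so the population is declining.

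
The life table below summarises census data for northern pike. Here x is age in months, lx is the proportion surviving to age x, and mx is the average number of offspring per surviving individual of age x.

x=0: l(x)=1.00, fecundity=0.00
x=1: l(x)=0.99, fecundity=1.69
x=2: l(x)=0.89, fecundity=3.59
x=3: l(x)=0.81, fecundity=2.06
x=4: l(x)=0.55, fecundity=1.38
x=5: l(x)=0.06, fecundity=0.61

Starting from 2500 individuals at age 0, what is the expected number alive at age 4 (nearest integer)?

1375

Expected survivors = N0 · l_4 = 2500 × 0.55 = 1375 → 1375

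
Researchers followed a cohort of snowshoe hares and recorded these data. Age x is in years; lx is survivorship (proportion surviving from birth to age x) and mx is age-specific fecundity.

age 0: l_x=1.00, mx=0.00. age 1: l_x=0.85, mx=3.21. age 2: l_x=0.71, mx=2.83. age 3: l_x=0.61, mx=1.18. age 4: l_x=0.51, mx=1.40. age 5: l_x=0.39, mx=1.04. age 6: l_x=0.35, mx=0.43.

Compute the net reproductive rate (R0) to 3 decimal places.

lx·mx by age: 0, 2.7285, 2.0093, 0.7198, 0.714, 0.4056, 0.1505
R0 = Σ lx·mx = 6.7277 → 6.728

6.728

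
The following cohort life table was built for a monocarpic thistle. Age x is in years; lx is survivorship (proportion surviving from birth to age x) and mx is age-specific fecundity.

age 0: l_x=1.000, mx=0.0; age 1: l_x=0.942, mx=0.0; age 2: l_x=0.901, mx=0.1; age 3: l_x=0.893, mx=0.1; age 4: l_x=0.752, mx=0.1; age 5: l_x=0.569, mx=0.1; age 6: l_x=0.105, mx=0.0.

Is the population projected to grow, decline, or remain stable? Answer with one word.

R0 = Σ lx·mx = 0 + 0 + 0.0901 + 0.0893 + 0.0752 + 0.0569 + 0 = 0.3115
R0 < 1, so the population is declining.

declining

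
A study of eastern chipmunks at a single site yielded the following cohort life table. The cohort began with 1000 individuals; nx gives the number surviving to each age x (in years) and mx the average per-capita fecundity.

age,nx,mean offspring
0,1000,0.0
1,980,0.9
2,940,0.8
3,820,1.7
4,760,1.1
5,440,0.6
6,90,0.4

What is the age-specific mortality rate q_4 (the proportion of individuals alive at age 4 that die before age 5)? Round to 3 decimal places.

0.421

lx = nx/n0 = nx/1000: 1, 0.98, 0.94, 0.82, 0.76, 0.44, 0.09
q_4 = (l_4 − l_5) / l_4 = (0.76 − 0.44) / 0.76
     = 0.32 / 0.76 = 0.421053… → 0.421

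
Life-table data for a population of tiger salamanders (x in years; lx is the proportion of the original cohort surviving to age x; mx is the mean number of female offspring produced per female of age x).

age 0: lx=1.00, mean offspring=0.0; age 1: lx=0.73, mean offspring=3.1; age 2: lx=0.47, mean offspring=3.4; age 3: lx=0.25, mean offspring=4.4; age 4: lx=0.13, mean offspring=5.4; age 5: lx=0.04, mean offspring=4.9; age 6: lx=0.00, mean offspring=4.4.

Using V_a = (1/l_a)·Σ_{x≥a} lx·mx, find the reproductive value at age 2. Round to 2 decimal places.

lx·mx for x ≥ 2: 1.598, 1.1, 0.702, 0.196, 0 → sum = 3.596
V_2 = 3.596 / l_2 = 3.596 / 0.47 = 7.651064… → 7.65

7.65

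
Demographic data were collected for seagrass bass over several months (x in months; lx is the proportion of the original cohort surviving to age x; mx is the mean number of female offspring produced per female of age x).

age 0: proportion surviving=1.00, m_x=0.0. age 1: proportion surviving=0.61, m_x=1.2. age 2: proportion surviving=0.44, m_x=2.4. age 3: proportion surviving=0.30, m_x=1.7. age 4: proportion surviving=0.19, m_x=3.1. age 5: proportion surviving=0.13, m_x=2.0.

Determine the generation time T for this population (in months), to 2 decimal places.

lx·mx: 0, 0.732, 1.056, 0.51, 0.589, 0.26 → R0 = 3.147
x·lx·mx: 0, 0.732, 2.112, 1.53, 2.356, 1.3 → Σ = 8.03
T = 8.03 / 3.147 = 2.551636… → 2.55

2.55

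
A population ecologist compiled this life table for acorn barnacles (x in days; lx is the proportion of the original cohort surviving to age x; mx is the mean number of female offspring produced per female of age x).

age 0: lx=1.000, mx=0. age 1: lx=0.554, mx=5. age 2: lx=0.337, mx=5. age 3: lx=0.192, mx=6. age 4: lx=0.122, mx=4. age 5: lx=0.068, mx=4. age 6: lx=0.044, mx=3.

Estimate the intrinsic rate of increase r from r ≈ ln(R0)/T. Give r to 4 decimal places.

0.8879

R0 = Σ lx·mx = 0 + 2.77 + 1.685 + 1.152 + 0.488 + 0.272 + 0.132 = 6.499
Σ x·lx·mx = 13.7; T = 13.7/6.499 = 2.10802…
r ≈ ln(R0)/T = ln(6.499)/2.10802… = 0.887872… → 0.8879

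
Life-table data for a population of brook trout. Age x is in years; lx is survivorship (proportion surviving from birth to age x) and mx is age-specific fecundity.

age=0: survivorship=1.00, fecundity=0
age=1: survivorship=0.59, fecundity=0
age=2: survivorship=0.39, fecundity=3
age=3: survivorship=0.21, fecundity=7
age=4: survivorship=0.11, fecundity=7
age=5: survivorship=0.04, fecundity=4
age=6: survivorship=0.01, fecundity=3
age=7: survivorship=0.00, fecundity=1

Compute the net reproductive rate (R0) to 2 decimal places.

lx·mx by age: 0, 0, 1.17, 1.47, 0.77, 0.16, 0.03, 0
R0 = Σ lx·mx = 3.6 → 3.60

3.60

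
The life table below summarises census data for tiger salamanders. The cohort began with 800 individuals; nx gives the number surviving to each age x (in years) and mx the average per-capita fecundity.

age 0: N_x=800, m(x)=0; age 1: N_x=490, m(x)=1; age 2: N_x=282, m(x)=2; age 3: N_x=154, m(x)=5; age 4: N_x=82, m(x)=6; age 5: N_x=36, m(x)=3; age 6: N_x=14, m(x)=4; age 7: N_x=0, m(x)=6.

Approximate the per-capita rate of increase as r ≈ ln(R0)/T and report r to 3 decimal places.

lx = nx/n0 = nx/800: 1, 0.6125, 0.3525, 0.1925, 0.1025, 0.045, 0.0175, 0
R0 = Σ lx·mx = 0 + 0.6125 + 0.705 + 0.9625 + 0.615 + 0.135 + 0.07 + 0 = 3.1
Σ x·lx·mx = 8.465; T = 8.465/3.1 = 2.73065…
r ≈ ln(R0)/T = ln(3.1)/2.73065… = 0.41434… → 0.414

0.414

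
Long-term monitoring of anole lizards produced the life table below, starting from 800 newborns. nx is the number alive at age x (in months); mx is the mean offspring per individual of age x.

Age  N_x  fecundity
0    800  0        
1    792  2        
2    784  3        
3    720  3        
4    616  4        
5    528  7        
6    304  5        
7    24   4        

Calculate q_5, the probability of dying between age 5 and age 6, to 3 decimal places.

lx = nx/n0 = nx/800: 1, 0.99, 0.98, 0.9, 0.77, 0.66, 0.38, 0.03
q_5 = (l_5 − l_6) / l_5 = (0.66 − 0.38) / 0.66
     = 0.28 / 0.66 = 0.424242… → 0.424

0.424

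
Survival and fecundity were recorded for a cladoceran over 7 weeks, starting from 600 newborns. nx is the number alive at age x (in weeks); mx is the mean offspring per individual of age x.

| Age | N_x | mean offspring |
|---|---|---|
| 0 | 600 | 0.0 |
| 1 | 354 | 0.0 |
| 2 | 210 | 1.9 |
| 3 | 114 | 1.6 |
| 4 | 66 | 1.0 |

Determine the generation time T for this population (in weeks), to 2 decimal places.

lx = nx/n0 = nx/600: 1, 0.59, 0.35, 0.19, 0.11
lx·mx: 0, 0, 0.665, 0.304, 0.11 → R0 = 1.079
x·lx·mx: 0, 0, 1.33, 0.912, 0.44 → Σ = 2.682
T = 2.682 / 1.079 = 2.485635… → 2.49

2.49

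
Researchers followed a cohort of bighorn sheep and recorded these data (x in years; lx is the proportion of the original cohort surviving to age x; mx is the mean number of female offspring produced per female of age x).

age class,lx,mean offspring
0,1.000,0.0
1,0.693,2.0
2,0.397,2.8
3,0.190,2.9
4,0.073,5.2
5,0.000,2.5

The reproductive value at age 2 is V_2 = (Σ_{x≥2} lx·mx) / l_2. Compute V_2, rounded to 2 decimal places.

lx·mx for x ≥ 2: 1.1116, 0.551, 0.3796, 0 → sum = 2.0422
V_2 = 2.0422 / l_2 = 2.0422 / 0.397 = 5.144081… → 5.14

5.14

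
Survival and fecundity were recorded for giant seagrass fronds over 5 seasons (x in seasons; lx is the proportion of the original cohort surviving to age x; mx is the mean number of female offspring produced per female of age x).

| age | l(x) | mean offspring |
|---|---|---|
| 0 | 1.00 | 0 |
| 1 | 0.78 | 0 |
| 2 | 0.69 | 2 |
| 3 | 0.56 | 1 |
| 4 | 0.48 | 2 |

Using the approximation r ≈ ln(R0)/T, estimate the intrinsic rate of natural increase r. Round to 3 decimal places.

0.373

R0 = Σ lx·mx = 0 + 0 + 1.38 + 0.56 + 0.96 = 2.9
Σ x·lx·mx = 8.28; T = 8.28/2.9 = 2.85517…
r ≈ ln(R0)/T = ln(2.9)/2.85517… = 0.37291… → 0.373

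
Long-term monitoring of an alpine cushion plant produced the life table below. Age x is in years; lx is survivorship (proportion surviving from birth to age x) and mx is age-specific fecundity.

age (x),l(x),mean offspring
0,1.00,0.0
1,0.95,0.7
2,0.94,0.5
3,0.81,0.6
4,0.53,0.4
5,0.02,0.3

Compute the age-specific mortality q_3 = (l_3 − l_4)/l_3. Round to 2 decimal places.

q_3 = (l_3 − l_4) / l_3 = (0.81 − 0.53) / 0.81
     = 0.28 / 0.81 = 0.345679… → 0.35

0.35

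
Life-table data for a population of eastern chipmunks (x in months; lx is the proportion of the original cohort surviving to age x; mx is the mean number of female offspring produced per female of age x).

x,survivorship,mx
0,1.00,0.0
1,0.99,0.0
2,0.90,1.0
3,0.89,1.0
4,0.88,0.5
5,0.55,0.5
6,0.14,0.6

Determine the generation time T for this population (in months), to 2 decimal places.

lx·mx: 0, 0, 0.9, 0.89, 0.44, 0.275, 0.084 → R0 = 2.589
x·lx·mx: 0, 0, 1.8, 2.67, 1.76, 1.375, 0.504 → Σ = 8.109
T = 8.109 / 2.589 = 3.132097… → 3.13

3.13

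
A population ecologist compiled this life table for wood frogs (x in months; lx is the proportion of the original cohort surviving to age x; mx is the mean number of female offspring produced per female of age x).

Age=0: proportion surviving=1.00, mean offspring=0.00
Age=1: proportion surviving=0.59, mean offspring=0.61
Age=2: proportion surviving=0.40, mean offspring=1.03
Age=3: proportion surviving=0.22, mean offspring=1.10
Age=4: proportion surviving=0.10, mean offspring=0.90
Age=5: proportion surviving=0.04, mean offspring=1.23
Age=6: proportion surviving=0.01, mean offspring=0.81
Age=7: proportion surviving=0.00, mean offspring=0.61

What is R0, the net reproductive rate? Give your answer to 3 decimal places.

1.161

lx·mx by age: 0, 0.3599, 0.412, 0.242, 0.09, 0.0492, 0.0081, 0
R0 = Σ lx·mx = 1.1612 → 1.161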